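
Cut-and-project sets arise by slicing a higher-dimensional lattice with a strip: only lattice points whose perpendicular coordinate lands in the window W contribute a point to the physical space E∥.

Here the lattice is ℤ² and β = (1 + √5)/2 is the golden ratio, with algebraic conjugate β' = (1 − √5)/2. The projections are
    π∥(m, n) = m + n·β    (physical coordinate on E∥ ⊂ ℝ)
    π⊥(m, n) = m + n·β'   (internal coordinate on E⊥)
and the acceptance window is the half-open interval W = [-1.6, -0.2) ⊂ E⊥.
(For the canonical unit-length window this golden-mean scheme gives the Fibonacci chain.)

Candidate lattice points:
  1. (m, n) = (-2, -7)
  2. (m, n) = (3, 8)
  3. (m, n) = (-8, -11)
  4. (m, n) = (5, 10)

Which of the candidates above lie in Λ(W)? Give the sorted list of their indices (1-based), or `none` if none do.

3, 4

Numerically β ≈ 1.6180 and β' = −1/β ≈ -0.6180.
candidate 1: (m,n)=(-2,-7) → π∥ = -2-7·β ≈ -13.3262, π⊥ = -2-7·β' ≈ 2.3262 ∉ [-1.6, -0.2) ⇒ out
candidate 2: (m,n)=(3,8) → π∥ = 3+8·β ≈ 15.9443, π⊥ = 3+8·β' ≈ -1.9443 ∉ [-1.6, -0.2) ⇒ out
candidate 3: (m,n)=(-8,-11) → π∥ = -8-11·β ≈ -25.7984, π⊥ = -8-11·β' ≈ -1.2016 ∈ [-1.6, -0.2) ⇒ IN Λ
candidate 4: (m,n)=(5,10) → π∥ = 5+10·β ≈ 21.1803, π⊥ = 5+10·β' ≈ -1.1803 ∈ [-1.6, -0.2) ⇒ IN Λ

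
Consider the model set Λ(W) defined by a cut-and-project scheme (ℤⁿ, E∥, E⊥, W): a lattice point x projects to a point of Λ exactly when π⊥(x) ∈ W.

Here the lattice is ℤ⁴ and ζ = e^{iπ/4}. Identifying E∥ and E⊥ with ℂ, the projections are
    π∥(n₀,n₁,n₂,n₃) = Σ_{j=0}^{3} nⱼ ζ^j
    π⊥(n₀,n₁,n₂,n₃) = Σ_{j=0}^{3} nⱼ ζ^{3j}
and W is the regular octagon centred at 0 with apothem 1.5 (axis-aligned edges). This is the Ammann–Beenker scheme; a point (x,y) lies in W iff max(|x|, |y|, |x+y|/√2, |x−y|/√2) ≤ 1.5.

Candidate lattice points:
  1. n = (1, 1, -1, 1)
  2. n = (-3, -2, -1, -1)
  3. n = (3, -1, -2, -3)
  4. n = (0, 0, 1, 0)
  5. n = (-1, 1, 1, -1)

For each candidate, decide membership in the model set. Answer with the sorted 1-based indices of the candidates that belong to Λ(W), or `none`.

Internal map: ζ^{3j} for j=0..3 gives (1,0), (−√2/2,√2/2), (0,−1), (√2/2,√2/2).
candidate 1: n = (1, 1, -1, 1) → π⊥ ≈ (+1.000000, +2.414214); max(|x|,|y|,|x±y|/√2) = 2.414214 > 1.5 ⇒ ∉ W
candidate 2: n = (-3, -2, -1, -1) → π⊥ ≈ (-2.292893, -1.121320); max(|x|,|y|,|x±y|/√2) = 2.414214 > 1.5 ⇒ ∉ W
candidate 3: n = (3, -1, -2, -3) → π⊥ ≈ (+1.585786, -0.828427); max(|x|,|y|,|x±y|/√2) = 1.707107 > 1.5 ⇒ ∉ W
candidate 4: n = (0, 0, 1, 0) → π⊥ ≈ (+0.000000, -1.000000); max(|x|,|y|,|x±y|/√2) = 1.000000 ≤ 1.5 ⇒ ∈ W
candidate 5: n = (-1, 1, 1, -1) → π⊥ ≈ (-2.414214, -1.000000); max(|x|,|y|,|x±y|/√2) = 2.414214 > 1.5 ⇒ ∉ W

4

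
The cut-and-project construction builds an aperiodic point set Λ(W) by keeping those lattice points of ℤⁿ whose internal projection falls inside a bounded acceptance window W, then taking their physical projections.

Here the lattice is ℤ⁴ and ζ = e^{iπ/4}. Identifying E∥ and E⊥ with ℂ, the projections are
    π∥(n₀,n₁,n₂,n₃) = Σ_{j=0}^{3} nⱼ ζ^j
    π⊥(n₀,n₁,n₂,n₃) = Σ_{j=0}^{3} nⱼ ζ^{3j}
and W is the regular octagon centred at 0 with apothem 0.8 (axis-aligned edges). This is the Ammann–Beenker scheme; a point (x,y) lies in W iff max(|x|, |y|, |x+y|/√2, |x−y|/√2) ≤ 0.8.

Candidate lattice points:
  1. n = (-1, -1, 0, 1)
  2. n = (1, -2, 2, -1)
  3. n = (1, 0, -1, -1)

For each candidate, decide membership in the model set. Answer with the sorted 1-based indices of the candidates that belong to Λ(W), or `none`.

1, 3

π⊥(n) = n₀ + n₁ζ³ + n₂ζ⁶ + n₃ζ⁹ where ζ = e^{iπ/4}.
candidate 1: n = (-1, -1, 0, 1) → π⊥ ≈ (+0.4142, +0.0000); max(|x|,|y|,|x±y|/√2) = 0.4142 ≤ 0.8 ⇒ ∈ W
candidate 2: n = (1, -2, 2, -1) → π⊥ ≈ (+1.7071, -4.1213); max(|x|,|y|,|x±y|/√2) = 4.1213 > 0.8 ⇒ ∉ W
candidate 3: n = (1, 0, -1, -1) → π⊥ ≈ (+0.2929, +0.2929); max(|x|,|y|,|x±y|/√2) = 0.4142 ≤ 0.8 ⇒ ∈ W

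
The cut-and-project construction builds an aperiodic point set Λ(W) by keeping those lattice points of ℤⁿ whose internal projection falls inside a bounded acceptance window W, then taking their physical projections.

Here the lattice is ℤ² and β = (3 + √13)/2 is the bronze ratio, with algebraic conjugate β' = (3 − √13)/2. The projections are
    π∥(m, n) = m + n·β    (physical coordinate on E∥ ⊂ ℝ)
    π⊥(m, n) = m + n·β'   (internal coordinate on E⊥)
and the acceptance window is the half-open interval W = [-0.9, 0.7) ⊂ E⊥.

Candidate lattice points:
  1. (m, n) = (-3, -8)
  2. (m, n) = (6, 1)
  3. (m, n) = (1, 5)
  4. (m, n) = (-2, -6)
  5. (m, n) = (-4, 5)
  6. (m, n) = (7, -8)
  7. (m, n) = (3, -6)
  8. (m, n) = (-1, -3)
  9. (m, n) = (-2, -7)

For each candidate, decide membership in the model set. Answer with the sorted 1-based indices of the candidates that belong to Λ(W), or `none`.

β' = (3−√13)/2 ≈ -0.302776.
[1] lift (-3,-8): star map gives -0.577795; window check -0.9 ≤ -0.577795 < 0.7 is true → IN Λ
[2] lift (6,1): star map gives 5.697224; window check -0.9 ≤ 5.697224 < 0.7 is false → out
[3] lift (1,5): star map gives -0.513878; window check -0.9 ≤ -0.513878 < 0.7 is true → IN Λ
[4] lift (-2,-6): star map gives -0.183346; window check -0.9 ≤ -0.183346 < 0.7 is true → IN Λ
[5] lift (-4,5): star map gives -5.513878; window check -0.9 ≤ -5.513878 < 0.7 is false → out
[6] lift (7,-8): star map gives 9.422205; window check -0.9 ≤ 9.422205 < 0.7 is false → out
[7] lift (3,-6): star map gives 4.816654; window check -0.9 ≤ 4.816654 < 0.7 is false → out
[8] lift (-1,-3): star map gives -0.091673; window check -0.9 ≤ -0.091673 < 0.7 is true → IN Λ
[9] lift (-2,-7): star map gives 0.119429; window check -0.9 ≤ 0.119429 < 0.7 is true → IN Λ

1, 3, 4, 8, 9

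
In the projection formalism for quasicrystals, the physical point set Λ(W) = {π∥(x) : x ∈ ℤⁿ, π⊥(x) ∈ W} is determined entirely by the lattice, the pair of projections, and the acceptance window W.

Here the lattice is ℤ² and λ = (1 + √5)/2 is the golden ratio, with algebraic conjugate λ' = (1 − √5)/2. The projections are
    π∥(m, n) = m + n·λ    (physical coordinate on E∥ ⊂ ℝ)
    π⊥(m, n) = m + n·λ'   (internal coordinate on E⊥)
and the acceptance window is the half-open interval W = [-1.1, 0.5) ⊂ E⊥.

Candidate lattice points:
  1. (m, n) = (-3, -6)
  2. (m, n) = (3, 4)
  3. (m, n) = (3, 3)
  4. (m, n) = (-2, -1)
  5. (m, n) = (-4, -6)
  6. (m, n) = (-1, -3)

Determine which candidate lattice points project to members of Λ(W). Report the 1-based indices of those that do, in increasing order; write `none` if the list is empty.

Numerically λ ≈ 1.618034 and λ' = −1/λ ≈ -0.618034.
candidate 1: (m,n)=(-3,-6) → π∥ = -3-6·λ ≈ -12.708204, π⊥ = -3-6·λ' ≈ 0.708204 ∉ [-1.1, 0.5) ⇒ out
candidate 2: (m,n)=(3,4) → π∥ = 3+4·λ ≈ 9.472136, π⊥ = 3+4·λ' ≈ 0.527864 ∉ [-1.1, 0.5) ⇒ out
candidate 3: (m,n)=(3,3) → π∥ = 3+3·λ ≈ 7.854102, π⊥ = 3+3·λ' ≈ 1.145898 ∉ [-1.1, 0.5) ⇒ out
candidate 4: (m,n)=(-2,-1) → π∥ = -2-1·λ ≈ -3.618034, π⊥ = -2-1·λ' ≈ -1.381966 ∉ [-1.1, 0.5) ⇒ out
candidate 5: (m,n)=(-4,-6) → π∥ = -4-6·λ ≈ -13.708204, π⊥ = -4-6·λ' ≈ -0.291796 ∈ [-1.1, 0.5) ⇒ IN Λ
candidate 6: (m,n)=(-1,-3) → π∥ = -1-3·λ ≈ -5.854102, π⊥ = -1-3·λ' ≈ 0.854102 ∉ [-1.1, 0.5) ⇒ out

5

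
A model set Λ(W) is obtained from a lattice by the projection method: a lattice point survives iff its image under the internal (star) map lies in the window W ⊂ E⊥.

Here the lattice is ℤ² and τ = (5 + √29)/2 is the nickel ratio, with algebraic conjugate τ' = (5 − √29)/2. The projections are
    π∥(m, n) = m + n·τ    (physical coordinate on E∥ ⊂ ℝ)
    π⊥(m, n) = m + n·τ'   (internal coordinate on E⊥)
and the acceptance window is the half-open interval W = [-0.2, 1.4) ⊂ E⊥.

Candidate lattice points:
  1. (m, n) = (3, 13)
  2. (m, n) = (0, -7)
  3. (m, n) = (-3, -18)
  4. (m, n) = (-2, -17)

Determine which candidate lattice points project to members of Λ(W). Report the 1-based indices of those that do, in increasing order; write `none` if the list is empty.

τ' = (5−√29)/2 ≈ -0.192582.
[1] lift (3,13): star map gives 0.496429; window check -0.2 ≤ 0.496429 < 1.4 is true → IN Λ
[2] lift (0,-7): star map gives 1.348077; window check -0.2 ≤ 1.348077 < 1.4 is true → IN Λ
[3] lift (-3,-18): star map gives 0.466483; window check -0.2 ≤ 0.466483 < 1.4 is true → IN Λ
[4] lift (-2,-17): star map gives 1.273901; window check -0.2 ≤ 1.273901 < 1.4 is true → IN Λ

1, 2, 3, 4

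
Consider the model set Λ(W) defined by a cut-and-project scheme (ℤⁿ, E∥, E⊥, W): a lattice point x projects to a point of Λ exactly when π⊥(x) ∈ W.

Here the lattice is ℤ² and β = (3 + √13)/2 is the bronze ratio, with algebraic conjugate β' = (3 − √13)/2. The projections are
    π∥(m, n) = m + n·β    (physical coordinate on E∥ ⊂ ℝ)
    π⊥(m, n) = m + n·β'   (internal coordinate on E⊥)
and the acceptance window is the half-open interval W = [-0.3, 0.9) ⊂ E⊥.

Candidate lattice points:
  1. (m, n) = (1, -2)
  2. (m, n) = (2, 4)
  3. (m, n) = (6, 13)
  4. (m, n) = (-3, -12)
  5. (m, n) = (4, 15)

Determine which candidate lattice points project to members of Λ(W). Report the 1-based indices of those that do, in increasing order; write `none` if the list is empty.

Compute β' = (3−√13)/2 = -0.302776, so π⊥(m,n) = m -0.302776·n.
#1 (1,-2): internal coord 1 + (-2)·β' = +1.605551; +1.605551 ∉ [-0.3, 0.9) → out
#2 (2,4): internal coord 2 + (4)·β' = +0.788897; +0.788897 ∈ [-0.3, 0.9) → IN Λ
#3 (6,13): internal coord 6 + (13)·β' = +2.063917; +2.063917 ∉ [-0.3, 0.9) → out
#4 (-3,-12): internal coord -3 + (-12)·β' = +0.633308; +0.633308 ∈ [-0.3, 0.9) → IN Λ
#5 (4,15): internal coord 4 + (15)·β' = -0.541635; -0.541635 ∉ [-0.3, 0.9) → out

2, 4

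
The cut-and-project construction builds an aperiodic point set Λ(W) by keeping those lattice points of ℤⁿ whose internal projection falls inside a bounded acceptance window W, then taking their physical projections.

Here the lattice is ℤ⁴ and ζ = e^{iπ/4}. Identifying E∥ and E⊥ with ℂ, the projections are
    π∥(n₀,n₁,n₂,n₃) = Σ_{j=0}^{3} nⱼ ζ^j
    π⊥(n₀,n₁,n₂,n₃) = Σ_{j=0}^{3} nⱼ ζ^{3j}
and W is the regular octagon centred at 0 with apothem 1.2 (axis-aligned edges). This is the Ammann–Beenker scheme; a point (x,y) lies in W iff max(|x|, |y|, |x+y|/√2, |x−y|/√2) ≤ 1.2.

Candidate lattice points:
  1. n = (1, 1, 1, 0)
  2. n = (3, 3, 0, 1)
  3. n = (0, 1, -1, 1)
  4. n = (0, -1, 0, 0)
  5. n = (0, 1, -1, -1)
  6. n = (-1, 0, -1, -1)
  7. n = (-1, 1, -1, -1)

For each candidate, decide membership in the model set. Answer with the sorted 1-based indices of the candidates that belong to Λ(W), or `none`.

1, 4

Internal map: ζ^{3j} for j=0..3 gives (1,0), (−√2/2,√2/2), (0,−1), (√2/2,√2/2).
candidate 1: n = (1, 1, 1, 0) → π⊥ ≈ (+0.2929, -0.2929); max(|x|,|y|,|x±y|/√2) = 0.4142 ≤ 1.2 ⇒ ∈ W
candidate 2: n = (3, 3, 0, 1) → π⊥ ≈ (+1.5858, +2.8284); max(|x|,|y|,|x±y|/√2) = 3.1213 > 1.2 ⇒ ∉ W
candidate 3: n = (0, 1, -1, 1) → π⊥ ≈ (+0.0000, +2.4142); max(|x|,|y|,|x±y|/√2) = 2.4142 > 1.2 ⇒ ∉ W
candidate 4: n = (0, -1, 0, 0) → π⊥ ≈ (+0.7071, -0.7071); max(|x|,|y|,|x±y|/√2) = 1.0000 ≤ 1.2 ⇒ ∈ W
candidate 5: n = (0, 1, -1, -1) → π⊥ ≈ (-1.4142, +1.0000); max(|x|,|y|,|x±y|/√2) = 1.7071 > 1.2 ⇒ ∉ W
candidate 6: n = (-1, 0, -1, -1) → π⊥ ≈ (-1.7071, +0.2929); max(|x|,|y|,|x±y|/√2) = 1.7071 > 1.2 ⇒ ∉ W
candidate 7: n = (-1, 1, -1, -1) → π⊥ ≈ (-2.4142, +1.0000); max(|x|,|y|,|x±y|/√2) = 2.4142 > 1.2 ⇒ ∉ W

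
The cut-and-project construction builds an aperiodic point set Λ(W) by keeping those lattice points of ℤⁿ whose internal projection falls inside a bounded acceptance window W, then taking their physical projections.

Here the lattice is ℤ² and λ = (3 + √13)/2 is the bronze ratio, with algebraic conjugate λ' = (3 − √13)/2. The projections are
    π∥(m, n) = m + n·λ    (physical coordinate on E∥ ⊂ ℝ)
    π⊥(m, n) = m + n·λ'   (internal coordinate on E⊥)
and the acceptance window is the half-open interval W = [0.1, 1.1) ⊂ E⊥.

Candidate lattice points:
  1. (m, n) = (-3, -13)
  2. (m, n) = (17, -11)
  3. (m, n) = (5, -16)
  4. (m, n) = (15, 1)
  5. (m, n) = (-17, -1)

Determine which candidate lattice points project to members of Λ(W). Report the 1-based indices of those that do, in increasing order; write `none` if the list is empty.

1

λ' = (3−√13)/2 ≈ -0.302776.
candidate 1: (m,n)=(-3,-13) → π∥ = -3-13·λ ≈ -45.936083, π⊥ = -3-13·λ' ≈ 0.936083 ∈ [0.1, 1.1) ⇒ IN Λ
candidate 2: (m,n)=(17,-11) → π∥ = 17-11·λ ≈ -19.330532, π⊥ = 17-11·λ' ≈ 20.330532 ∉ [0.1, 1.1) ⇒ out
candidate 3: (m,n)=(5,-16) → π∥ = 5-16·λ ≈ -47.844410, π⊥ = 5-16·λ' ≈ 9.844410 ∉ [0.1, 1.1) ⇒ out
candidate 4: (m,n)=(15,1) → π∥ = 15+1·λ ≈ 18.302776, π⊥ = 15+1·λ' ≈ 14.697224 ∉ [0.1, 1.1) ⇒ out
candidate 5: (m,n)=(-17,-1) → π∥ = -17-1·λ ≈ -20.302776, π⊥ = -17-1·λ' ≈ -16.697224 ∉ [0.1, 1.1) ⇒ out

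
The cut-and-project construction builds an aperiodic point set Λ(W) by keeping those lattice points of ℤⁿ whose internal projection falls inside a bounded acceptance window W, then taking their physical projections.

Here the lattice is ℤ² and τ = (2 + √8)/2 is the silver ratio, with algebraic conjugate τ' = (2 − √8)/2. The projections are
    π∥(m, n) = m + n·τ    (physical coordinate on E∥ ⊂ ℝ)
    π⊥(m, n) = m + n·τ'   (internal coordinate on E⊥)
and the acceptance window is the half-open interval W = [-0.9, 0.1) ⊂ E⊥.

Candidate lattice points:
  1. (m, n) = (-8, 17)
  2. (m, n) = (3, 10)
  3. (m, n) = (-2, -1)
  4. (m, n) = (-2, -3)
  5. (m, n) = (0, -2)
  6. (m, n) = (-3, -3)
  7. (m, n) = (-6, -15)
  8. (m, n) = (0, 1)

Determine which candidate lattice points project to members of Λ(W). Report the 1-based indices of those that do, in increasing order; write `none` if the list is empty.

4, 8

τ' = (2−√8)/2 ≈ -0.41421.
#1 (-8,17): internal coord -8 + (17)·τ' = -15.04163; -15.04163 ∉ [-0.9, 0.1) → out
#2 (3,10): internal coord 3 + (10)·τ' = -1.14214; -1.14214 ∉ [-0.9, 0.1) → out
#3 (-2,-1): internal coord -2 + (-1)·τ' = -1.58579; -1.58579 ∉ [-0.9, 0.1) → out
#4 (-2,-3): internal coord -2 + (-3)·τ' = -0.75736; -0.75736 ∈ [-0.9, 0.1) → IN Λ
#5 (0,-2): internal coord 0 + (-2)·τ' = +0.82843; +0.82843 ∉ [-0.9, 0.1) → out
#6 (-3,-3): internal coord -3 + (-3)·τ' = -1.75736; -1.75736 ∉ [-0.9, 0.1) → out
#7 (-6,-15): internal coord -6 + (-15)·τ' = +0.21320; +0.21320 ∉ [-0.9, 0.1) → out
#8 (0,1): internal coord 0 + (1)·τ' = -0.41421; -0.41421 ∈ [-0.9, 0.1) → IN Λ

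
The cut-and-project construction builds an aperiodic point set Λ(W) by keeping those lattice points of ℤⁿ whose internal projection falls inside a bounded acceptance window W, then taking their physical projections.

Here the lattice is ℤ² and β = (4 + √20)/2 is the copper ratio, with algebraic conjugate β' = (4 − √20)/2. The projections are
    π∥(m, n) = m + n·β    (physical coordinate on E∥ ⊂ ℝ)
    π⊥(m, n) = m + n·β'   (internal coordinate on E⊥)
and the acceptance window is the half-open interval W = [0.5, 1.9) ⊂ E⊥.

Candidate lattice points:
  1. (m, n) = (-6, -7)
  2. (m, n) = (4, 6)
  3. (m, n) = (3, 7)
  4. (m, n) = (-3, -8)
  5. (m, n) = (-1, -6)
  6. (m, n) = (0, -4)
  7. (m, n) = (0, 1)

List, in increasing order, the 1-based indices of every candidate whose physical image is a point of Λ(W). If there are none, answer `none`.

Compute β' = (4−√20)/2 = -0.2361, so π⊥(m,n) = m -0.2361·n.
[1] lift (-6,-7): star map gives -4.3475; window check 0.5 ≤ -4.3475 < 1.9 is false → out
[2] lift (4,6): star map gives 2.5836; window check 0.5 ≤ 2.5836 < 1.9 is false → out
[3] lift (3,7): star map gives 1.3475; window check 0.5 ≤ 1.3475 < 1.9 is true → IN Λ
[4] lift (-3,-8): star map gives -1.1115; window check 0.5 ≤ -1.1115 < 1.9 is false → out
[5] lift (-1,-6): star map gives 0.4164; window check 0.5 ≤ 0.4164 < 1.9 is false → out
[6] lift (0,-4): star map gives 0.9443; window check 0.5 ≤ 0.9443 < 1.9 is true → IN Λ
[7] lift (0,1): star map gives -0.2361; window check 0.5 ≤ -0.2361 < 1.9 is false → out

3, 6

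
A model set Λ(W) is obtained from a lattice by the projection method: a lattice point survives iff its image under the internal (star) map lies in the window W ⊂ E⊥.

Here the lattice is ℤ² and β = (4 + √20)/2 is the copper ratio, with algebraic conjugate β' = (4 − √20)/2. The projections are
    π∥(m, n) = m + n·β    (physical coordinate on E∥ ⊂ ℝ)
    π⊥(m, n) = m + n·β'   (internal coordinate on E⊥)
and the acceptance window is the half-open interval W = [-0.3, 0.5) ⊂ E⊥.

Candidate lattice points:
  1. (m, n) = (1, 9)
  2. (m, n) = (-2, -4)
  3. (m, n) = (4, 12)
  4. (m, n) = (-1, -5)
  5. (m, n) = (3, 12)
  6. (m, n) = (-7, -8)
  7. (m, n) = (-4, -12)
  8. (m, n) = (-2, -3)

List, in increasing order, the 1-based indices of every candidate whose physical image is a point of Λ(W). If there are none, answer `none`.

Numerically β ≈ 4.236068 and β' = −1/β ≈ -0.236068.
#1 (1,9): internal coord 1 + (9)·β' = -1.124612; -1.124612 ∉ [-0.3, 0.5) → out
#2 (-2,-4): internal coord -2 + (-4)·β' = -1.055728; -1.055728 ∉ [-0.3, 0.5) → out
#3 (4,12): internal coord 4 + (12)·β' = +1.167184; +1.167184 ∉ [-0.3, 0.5) → out
#4 (-1,-5): internal coord -1 + (-5)·β' = +0.180340; +0.180340 ∈ [-0.3, 0.5) → IN Λ
#5 (3,12): internal coord 3 + (12)·β' = +0.167184; +0.167184 ∈ [-0.3, 0.5) → IN Λ
#6 (-7,-8): internal coord -7 + (-8)·β' = -5.111456; -5.111456 ∉ [-0.3, 0.5) → out
#7 (-4,-12): internal coord -4 + (-12)·β' = -1.167184; -1.167184 ∉ [-0.3, 0.5) → out
#8 (-2,-3): internal coord -2 + (-3)·β' = -1.291796; -1.291796 ∉ [-0.3, 0.5) → out

4, 5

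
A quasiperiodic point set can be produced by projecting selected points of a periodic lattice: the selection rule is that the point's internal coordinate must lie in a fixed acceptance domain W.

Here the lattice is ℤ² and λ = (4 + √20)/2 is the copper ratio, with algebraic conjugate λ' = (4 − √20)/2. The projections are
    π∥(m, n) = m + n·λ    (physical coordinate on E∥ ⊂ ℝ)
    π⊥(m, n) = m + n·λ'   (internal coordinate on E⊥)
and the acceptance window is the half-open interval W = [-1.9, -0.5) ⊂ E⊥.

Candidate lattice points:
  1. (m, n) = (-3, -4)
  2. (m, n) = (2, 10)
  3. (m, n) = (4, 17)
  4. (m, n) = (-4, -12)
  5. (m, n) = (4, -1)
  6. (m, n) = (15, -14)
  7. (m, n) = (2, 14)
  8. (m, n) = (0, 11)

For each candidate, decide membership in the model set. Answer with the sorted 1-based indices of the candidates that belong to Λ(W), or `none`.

4, 7

λ' = (4−√20)/2 ≈ -0.23607.
[1] lift (-3,-4): star map gives -2.05573; window check -1.9 ≤ -2.05573 < -0.5 is false → out
[2] lift (2,10): star map gives -0.36068; window check -1.9 ≤ -0.36068 < -0.5 is false → out
[3] lift (4,17): star map gives -0.01316; window check -1.9 ≤ -0.01316 < -0.5 is false → out
[4] lift (-4,-12): star map gives -1.16718; window check -1.9 ≤ -1.16718 < -0.5 is true → IN Λ
[5] lift (4,-1): star map gives 4.23607; window check -1.9 ≤ 4.23607 < -0.5 is false → out
[6] lift (15,-14): star map gives 18.30495; window check -1.9 ≤ 18.30495 < -0.5 is false → out
[7] lift (2,14): star map gives -1.30495; window check -1.9 ≤ -1.30495 < -0.5 is true → IN Λ
[8] lift (0,11): star map gives -2.59675; window check -1.9 ≤ -2.59675 < -0.5 is false → out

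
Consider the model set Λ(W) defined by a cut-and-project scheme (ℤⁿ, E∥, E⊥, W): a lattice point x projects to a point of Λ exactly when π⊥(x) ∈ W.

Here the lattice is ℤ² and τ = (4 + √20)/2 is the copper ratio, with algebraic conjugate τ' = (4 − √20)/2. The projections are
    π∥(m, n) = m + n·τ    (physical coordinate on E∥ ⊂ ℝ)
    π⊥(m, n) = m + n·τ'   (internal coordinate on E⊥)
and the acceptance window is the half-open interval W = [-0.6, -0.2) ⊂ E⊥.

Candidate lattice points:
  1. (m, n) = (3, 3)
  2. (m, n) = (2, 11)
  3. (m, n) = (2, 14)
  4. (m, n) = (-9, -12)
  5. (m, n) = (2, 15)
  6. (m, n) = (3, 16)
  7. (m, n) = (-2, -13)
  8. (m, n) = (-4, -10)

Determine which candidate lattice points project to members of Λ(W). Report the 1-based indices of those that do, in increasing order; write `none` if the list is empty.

Numerically τ ≈ 4.2361 and τ' = −1/τ ≈ -0.2361.
candidate 1: (m,n)=(3,3) → π∥ = 3+3·τ ≈ 15.7082, π⊥ = 3+3·τ' ≈ 2.2918 ∉ [-0.6, -0.2) ⇒ out
candidate 2: (m,n)=(2,11) → π∥ = 2+11·τ ≈ 48.5967, π⊥ = 2+11·τ' ≈ -0.5967 ∈ [-0.6, -0.2) ⇒ IN Λ
candidate 3: (m,n)=(2,14) → π∥ = 2+14·τ ≈ 61.3050, π⊥ = 2+14·τ' ≈ -1.3050 ∉ [-0.6, -0.2) ⇒ out
candidate 4: (m,n)=(-9,-12) → π∥ = -9-12·τ ≈ -59.8328, π⊥ = -9-12·τ' ≈ -6.1672 ∉ [-0.6, -0.2) ⇒ out
candidate 5: (m,n)=(2,15) → π∥ = 2+15·τ ≈ 65.5410, π⊥ = 2+15·τ' ≈ -1.5410 ∉ [-0.6, -0.2) ⇒ out
candidate 6: (m,n)=(3,16) → π∥ = 3+16·τ ≈ 70.7771, π⊥ = 3+16·τ' ≈ -0.7771 ∉ [-0.6, -0.2) ⇒ out
candidate 7: (m,n)=(-2,-13) → π∥ = -2-13·τ ≈ -57.0689, π⊥ = -2-13·τ' ≈ 1.0689 ∉ [-0.6, -0.2) ⇒ out
candidate 8: (m,n)=(-4,-10) → π∥ = -4-10·τ ≈ -46.3607, π⊥ = -4-10·τ' ≈ -1.6393 ∉ [-0.6, -0.2) ⇒ out

2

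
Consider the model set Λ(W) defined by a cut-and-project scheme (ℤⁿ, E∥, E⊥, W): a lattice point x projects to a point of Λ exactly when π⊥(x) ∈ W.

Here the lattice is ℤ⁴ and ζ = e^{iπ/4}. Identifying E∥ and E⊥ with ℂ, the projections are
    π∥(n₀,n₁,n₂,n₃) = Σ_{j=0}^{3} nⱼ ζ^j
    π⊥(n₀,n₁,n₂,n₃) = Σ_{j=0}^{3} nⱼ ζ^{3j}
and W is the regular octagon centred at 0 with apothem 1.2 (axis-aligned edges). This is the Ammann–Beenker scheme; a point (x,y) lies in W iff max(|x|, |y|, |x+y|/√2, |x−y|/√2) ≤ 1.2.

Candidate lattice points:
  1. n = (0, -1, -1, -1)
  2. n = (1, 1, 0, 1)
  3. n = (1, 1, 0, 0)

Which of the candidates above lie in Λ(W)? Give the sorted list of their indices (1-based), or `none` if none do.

1, 3

π⊥(n) = n₀ + n₁ζ³ + n₂ζ⁶ + n₃ζ⁹ where ζ = e^{iπ/4}.
#1 (0, -1, -1, -1): internal (0.000000, -0.414214); octagon support 0.414214 vs apothem 1.2 → ∈ W
#2 (1, 1, 0, 1): internal (1.000000, 1.414214); octagon support 1.707107 vs apothem 1.2 → ∉ W
#3 (1, 1, 0, 0): internal (0.292893, 0.707107); octagon support 0.707107 vs apothem 1.2 → ∈ W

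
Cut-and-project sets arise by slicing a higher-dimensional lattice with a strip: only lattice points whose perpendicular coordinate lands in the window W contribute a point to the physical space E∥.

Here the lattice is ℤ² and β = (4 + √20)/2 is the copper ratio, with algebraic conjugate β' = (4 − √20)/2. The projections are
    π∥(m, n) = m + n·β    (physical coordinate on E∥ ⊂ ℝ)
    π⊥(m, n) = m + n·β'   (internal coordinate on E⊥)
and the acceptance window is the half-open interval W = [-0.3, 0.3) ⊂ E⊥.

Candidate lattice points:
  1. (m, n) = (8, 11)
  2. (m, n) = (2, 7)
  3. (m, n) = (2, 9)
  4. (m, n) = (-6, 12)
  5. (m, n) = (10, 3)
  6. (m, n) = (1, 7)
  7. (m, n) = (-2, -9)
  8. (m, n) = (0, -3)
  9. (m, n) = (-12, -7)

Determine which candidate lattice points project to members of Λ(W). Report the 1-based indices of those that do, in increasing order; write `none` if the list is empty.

Numerically β ≈ 4.236068 and β' = −1/β ≈ -0.236068.
[1] lift (8,11): star map gives 5.403252; window check -0.3 ≤ 5.403252 < 0.3 is false → out
[2] lift (2,7): star map gives 0.347524; window check -0.3 ≤ 0.347524 < 0.3 is false → out
[3] lift (2,9): star map gives -0.124612; window check -0.3 ≤ -0.124612 < 0.3 is true → IN Λ
[4] lift (-6,12): star map gives -8.832816; window check -0.3 ≤ -8.832816 < 0.3 is false → out
[5] lift (10,3): star map gives 9.291796; window check -0.3 ≤ 9.291796 < 0.3 is false → out
[6] lift (1,7): star map gives -0.652476; window check -0.3 ≤ -0.652476 < 0.3 is false → out
[7] lift (-2,-9): star map gives 0.124612; window check -0.3 ≤ 0.124612 < 0.3 is true → IN Λ
[8] lift (0,-3): star map gives 0.708204; window check -0.3 ≤ 0.708204 < 0.3 is false → out
[9] lift (-12,-7): star map gives -10.347524; window check -0.3 ≤ -10.347524 < 0.3 is false → out

3, 7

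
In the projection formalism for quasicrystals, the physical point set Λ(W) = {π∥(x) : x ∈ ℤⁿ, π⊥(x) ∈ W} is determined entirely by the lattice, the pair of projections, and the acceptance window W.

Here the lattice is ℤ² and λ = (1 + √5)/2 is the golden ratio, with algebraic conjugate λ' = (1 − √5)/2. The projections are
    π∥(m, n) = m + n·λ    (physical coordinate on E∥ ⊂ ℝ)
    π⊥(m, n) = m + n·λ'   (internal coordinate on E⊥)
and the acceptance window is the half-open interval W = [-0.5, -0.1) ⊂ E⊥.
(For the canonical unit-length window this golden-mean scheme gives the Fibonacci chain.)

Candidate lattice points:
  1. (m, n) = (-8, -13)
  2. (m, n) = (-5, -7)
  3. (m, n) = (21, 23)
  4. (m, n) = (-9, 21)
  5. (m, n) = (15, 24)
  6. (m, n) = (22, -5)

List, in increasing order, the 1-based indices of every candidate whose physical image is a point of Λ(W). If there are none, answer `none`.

none

Numerically λ ≈ 1.61803 and λ' = −1/λ ≈ -0.61803.
candidate 1: (m,n)=(-8,-13) → π∥ = -8-13·λ ≈ -29.03444, π⊥ = -8-13·λ' ≈ 0.03444 ∉ [-0.5, -0.1) ⇒ out
candidate 2: (m,n)=(-5,-7) → π∥ = -5-7·λ ≈ -16.32624, π⊥ = -5-7·λ' ≈ -0.67376 ∉ [-0.5, -0.1) ⇒ out
candidate 3: (m,n)=(21,23) → π∥ = 21+23·λ ≈ 58.21478, π⊥ = 21+23·λ' ≈ 6.78522 ∉ [-0.5, -0.1) ⇒ out
candidate 4: (m,n)=(-9,21) → π∥ = -9+21·λ ≈ 24.97871, π⊥ = -9+21·λ' ≈ -21.97871 ∉ [-0.5, -0.1) ⇒ out
candidate 5: (m,n)=(15,24) → π∥ = 15+24·λ ≈ 53.83282, π⊥ = 15+24·λ' ≈ 0.16718 ∉ [-0.5, -0.1) ⇒ out
candidate 6: (m,n)=(22,-5) → π∥ = 22-5·λ ≈ 13.90983, π⊥ = 22-5·λ' ≈ 25.09017 ∉ [-0.5, -0.1) ⇒ out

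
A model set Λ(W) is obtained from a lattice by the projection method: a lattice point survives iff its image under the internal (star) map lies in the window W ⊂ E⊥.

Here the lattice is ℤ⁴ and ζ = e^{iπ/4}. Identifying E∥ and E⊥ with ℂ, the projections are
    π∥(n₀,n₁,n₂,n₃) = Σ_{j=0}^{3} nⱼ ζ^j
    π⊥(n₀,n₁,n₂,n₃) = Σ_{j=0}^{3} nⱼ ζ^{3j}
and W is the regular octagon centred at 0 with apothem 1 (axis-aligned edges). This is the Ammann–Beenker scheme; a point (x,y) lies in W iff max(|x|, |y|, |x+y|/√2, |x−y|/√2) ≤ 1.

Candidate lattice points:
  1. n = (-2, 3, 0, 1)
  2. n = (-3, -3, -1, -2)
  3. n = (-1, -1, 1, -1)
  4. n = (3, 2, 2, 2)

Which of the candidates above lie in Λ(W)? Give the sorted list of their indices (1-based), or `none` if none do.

Internal map: ζ^{3j} for j=0..3 gives (1,0), (−√2/2,√2/2), (0,−1), (√2/2,√2/2).
#1 (-2, 3, 0, 1): internal (-3.41421, 2.82843); octagon support 4.41421 vs apothem 1 → ∉ W
#2 (-3, -3, -1, -2): internal (-2.29289, -2.53553); octagon support 3.41421 vs apothem 1 → ∉ W
#3 (-1, -1, 1, -1): internal (-1.00000, -2.41421); octagon support 2.41421 vs apothem 1 → ∉ W
#4 (3, 2, 2, 2): internal (3.00000, 0.82843); octagon support 3.00000 vs apothem 1 → ∉ W

none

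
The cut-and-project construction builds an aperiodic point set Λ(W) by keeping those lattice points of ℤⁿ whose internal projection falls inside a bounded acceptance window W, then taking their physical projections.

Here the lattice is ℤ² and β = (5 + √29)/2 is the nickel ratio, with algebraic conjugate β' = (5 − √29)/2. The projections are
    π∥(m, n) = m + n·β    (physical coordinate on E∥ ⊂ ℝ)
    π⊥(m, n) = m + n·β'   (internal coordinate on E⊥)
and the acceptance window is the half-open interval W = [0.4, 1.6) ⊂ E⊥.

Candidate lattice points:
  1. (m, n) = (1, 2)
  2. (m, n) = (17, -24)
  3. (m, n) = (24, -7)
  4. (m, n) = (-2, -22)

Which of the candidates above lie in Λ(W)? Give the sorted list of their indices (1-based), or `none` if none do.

1

Compute β' = (5−√29)/2 = -0.1926, so π⊥(m,n) = m -0.1926·n.
[1] lift (1,2): star map gives 0.6148; window check 0.4 ≤ 0.6148 < 1.6 is true → IN Λ
[2] lift (17,-24): star map gives 21.6220; window check 0.4 ≤ 21.6220 < 1.6 is false → out
[3] lift (24,-7): star map gives 25.3481; window check 0.4 ≤ 25.3481 < 1.6 is false → out
[4] lift (-2,-22): star map gives 2.2368; window check 0.4 ≤ 2.2368 < 1.6 is false → out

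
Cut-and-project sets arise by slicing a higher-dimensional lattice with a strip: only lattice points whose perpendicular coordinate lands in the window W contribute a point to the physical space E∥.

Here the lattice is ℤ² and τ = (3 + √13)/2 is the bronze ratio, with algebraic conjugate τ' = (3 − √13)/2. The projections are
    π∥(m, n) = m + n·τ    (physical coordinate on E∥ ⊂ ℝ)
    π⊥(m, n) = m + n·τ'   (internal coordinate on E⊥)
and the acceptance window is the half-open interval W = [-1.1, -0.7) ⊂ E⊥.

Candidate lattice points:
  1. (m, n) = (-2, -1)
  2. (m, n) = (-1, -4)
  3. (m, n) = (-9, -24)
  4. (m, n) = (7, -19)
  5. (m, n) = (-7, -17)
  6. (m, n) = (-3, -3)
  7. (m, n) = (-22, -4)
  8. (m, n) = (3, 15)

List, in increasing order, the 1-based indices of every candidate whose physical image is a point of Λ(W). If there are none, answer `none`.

none

Compute τ' = (3−√13)/2 = -0.30278, so π⊥(m,n) = m -0.30278·n.
candidate 1: (m,n)=(-2,-1) → π∥ = -2-1·τ ≈ -5.30278, π⊥ = -2-1·τ' ≈ -1.69722 ∉ [-1.1, -0.7) ⇒ out
candidate 2: (m,n)=(-1,-4) → π∥ = -1-4·τ ≈ -14.21110, π⊥ = -1-4·τ' ≈ 0.21110 ∉ [-1.1, -0.7) ⇒ out
candidate 3: (m,n)=(-9,-24) → π∥ = -9-24·τ ≈ -88.26662, π⊥ = -9-24·τ' ≈ -1.73338 ∉ [-1.1, -0.7) ⇒ out
candidate 4: (m,n)=(7,-19) → π∥ = 7-19·τ ≈ -55.75274, π⊥ = 7-19·τ' ≈ 12.75274 ∉ [-1.1, -0.7) ⇒ out
candidate 5: (m,n)=(-7,-17) → π∥ = -7-17·τ ≈ -63.14719, π⊥ = -7-17·τ' ≈ -1.85281 ∉ [-1.1, -0.7) ⇒ out
candidate 6: (m,n)=(-3,-3) → π∥ = -3-3·τ ≈ -12.90833, π⊥ = -3-3·τ' ≈ -2.09167 ∉ [-1.1, -0.7) ⇒ out
candidate 7: (m,n)=(-22,-4) → π∥ = -22-4·τ ≈ -35.21110, π⊥ = -22-4·τ' ≈ -20.78890 ∉ [-1.1, -0.7) ⇒ out
candidate 8: (m,n)=(3,15) → π∥ = 3+15·τ ≈ 52.54163, π⊥ = 3+15·τ' ≈ -1.54163 ∉ [-1.1, -0.7) ⇒ out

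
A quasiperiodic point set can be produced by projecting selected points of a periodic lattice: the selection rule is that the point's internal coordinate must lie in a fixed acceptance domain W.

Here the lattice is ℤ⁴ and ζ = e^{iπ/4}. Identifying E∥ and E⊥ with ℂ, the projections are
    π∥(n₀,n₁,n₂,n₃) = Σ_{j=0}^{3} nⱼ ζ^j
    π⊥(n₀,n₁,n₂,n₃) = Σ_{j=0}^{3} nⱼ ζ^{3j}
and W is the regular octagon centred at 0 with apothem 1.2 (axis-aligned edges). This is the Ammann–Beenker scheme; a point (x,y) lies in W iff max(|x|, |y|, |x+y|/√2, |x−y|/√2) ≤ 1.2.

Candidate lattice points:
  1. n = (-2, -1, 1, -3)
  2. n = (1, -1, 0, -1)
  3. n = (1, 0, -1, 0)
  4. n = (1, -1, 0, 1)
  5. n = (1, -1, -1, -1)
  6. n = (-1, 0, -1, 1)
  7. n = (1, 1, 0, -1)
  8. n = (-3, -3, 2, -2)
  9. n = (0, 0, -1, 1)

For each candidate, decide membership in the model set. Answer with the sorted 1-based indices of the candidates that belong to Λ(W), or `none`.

π⊥(n) = n₀ + n₁ζ³ + n₂ζ⁶ + n₃ζ⁹ where ζ = e^{iπ/4}.
#1 (-2, -1, 1, -3): internal (-3.41421, -3.82843); octagon support 5.12132 vs apothem 1.2 → ∉ W
#2 (1, -1, 0, -1): internal (1.00000, -1.41421); octagon support 1.70711 vs apothem 1.2 → ∉ W
#3 (1, 0, -1, 0): internal (1.00000, 1.00000); octagon support 1.41421 vs apothem 1.2 → ∉ W
#4 (1, -1, 0, 1): internal (2.41421, 0.00000); octagon support 2.41421 vs apothem 1.2 → ∉ W
#5 (1, -1, -1, -1): internal (1.00000, -0.41421); octagon support 1.00000 vs apothem 1.2 → ∈ W
#6 (-1, 0, -1, 1): internal (-0.29289, 1.70711); octagon support 1.70711 vs apothem 1.2 → ∉ W
#7 (1, 1, 0, -1): internal (-0.41421, 0.00000); octagon support 0.41421 vs apothem 1.2 → ∈ W
#8 (-3, -3, 2, -2): internal (-2.29289, -5.53553); octagon support 5.53553 vs apothem 1.2 → ∉ W
#9 (0, 0, -1, 1): internal (0.70711, 1.70711); octagon support 1.70711 vs apothem 1.2 → ∉ W

5, 7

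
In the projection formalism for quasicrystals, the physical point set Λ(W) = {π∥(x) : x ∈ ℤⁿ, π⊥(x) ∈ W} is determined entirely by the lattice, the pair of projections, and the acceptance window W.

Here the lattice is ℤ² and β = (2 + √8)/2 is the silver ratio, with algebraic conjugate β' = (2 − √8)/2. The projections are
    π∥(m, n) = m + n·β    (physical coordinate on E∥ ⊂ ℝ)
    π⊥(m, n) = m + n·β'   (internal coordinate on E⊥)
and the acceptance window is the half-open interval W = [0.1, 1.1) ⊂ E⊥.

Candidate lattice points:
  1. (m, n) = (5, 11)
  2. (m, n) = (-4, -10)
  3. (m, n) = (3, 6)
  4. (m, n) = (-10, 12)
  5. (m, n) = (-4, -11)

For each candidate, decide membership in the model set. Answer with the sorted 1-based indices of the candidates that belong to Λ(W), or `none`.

1, 2, 3, 5

Numerically β ≈ 2.414214 and β' = −1/β ≈ -0.414214.
candidate 1: (m,n)=(5,11) → π∥ = 5+11·β ≈ 31.556349, π⊥ = 5+11·β' ≈ 0.443651 ∈ [0.1, 1.1) ⇒ IN Λ
candidate 2: (m,n)=(-4,-10) → π∥ = -4-10·β ≈ -28.142136, π⊥ = -4-10·β' ≈ 0.142136 ∈ [0.1, 1.1) ⇒ IN Λ
candidate 3: (m,n)=(3,6) → π∥ = 3+6·β ≈ 17.485281, π⊥ = 3+6·β' ≈ 0.514719 ∈ [0.1, 1.1) ⇒ IN Λ
candidate 4: (m,n)=(-10,12) → π∥ = -10+12·β ≈ 18.970563, π⊥ = -10+12·β' ≈ -14.970563 ∉ [0.1, 1.1) ⇒ out
candidate 5: (m,n)=(-4,-11) → π∥ = -4-11·β ≈ -30.556349, π⊥ = -4-11·β' ≈ 0.556349 ∈ [0.1, 1.1) ⇒ IN Λ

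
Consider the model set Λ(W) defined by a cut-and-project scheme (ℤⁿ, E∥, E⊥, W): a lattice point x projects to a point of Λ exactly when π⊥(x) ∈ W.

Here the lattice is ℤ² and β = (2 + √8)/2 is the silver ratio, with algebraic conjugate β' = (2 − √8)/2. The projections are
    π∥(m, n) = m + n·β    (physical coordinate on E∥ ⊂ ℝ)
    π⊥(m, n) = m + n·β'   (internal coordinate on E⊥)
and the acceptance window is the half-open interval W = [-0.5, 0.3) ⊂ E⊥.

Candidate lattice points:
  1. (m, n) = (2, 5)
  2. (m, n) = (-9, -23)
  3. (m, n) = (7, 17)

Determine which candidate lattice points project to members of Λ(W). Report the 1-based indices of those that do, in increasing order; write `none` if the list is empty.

1, 3

Numerically β ≈ 2.4142 and β' = −1/β ≈ -0.4142.
[1] lift (2,5): star map gives -0.0711; window check -0.5 ≤ -0.0711 < 0.3 is true → IN Λ
[2] lift (-9,-23): star map gives 0.5269; window check -0.5 ≤ 0.5269 < 0.3 is false → out
[3] lift (7,17): star map gives -0.0416; window check -0.5 ≤ -0.0416 < 0.3 is true → IN Λ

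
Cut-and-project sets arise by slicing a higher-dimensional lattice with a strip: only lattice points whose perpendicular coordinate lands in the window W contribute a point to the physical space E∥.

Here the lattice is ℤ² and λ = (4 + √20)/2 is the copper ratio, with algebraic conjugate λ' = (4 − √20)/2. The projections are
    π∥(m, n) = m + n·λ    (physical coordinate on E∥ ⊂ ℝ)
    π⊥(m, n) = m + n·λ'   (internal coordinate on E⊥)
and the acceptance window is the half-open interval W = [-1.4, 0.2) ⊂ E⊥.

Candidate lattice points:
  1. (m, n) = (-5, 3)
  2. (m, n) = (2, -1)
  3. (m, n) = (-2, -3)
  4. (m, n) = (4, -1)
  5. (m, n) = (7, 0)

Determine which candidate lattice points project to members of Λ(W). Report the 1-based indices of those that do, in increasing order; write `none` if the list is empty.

3

Compute λ' = (4−√20)/2 = -0.2361, so π⊥(m,n) = m -0.2361·n.
[1] lift (-5,3): star map gives -5.7082; window check -1.4 ≤ -5.7082 < 0.2 is false → out
[2] lift (2,-1): star map gives 2.2361; window check -1.4 ≤ 2.2361 < 0.2 is false → out
[3] lift (-2,-3): star map gives -1.2918; window check -1.4 ≤ -1.2918 < 0.2 is true → IN Λ
[4] lift (4,-1): star map gives 4.2361; window check -1.4 ≤ 4.2361 < 0.2 is false → out
[5] lift (7,0): star map gives 7.0000; window check -1.4 ≤ 7.0000 < 0.2 is false → out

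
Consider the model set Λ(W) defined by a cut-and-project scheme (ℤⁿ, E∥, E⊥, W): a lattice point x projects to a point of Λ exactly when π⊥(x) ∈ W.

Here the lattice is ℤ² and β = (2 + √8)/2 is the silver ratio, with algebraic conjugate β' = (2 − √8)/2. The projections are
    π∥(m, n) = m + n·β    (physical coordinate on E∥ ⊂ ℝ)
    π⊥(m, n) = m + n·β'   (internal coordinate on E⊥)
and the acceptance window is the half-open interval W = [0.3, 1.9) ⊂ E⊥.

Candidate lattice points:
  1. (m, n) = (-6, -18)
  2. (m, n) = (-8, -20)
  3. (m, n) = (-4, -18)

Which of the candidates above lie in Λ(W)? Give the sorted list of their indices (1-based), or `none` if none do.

1

Compute β' = (2−√8)/2 = -0.41421, so π⊥(m,n) = m -0.41421·n.
#1 (-6,-18): internal coord -6 + (-18)·β' = +1.45584; +1.45584 ∈ [0.3, 1.9) → IN Λ
#2 (-8,-20): internal coord -8 + (-20)·β' = +0.28427; +0.28427 ∉ [0.3, 1.9) → out
#3 (-4,-18): internal coord -4 + (-18)·β' = +3.45584; +3.45584 ∉ [0.3, 1.9) → out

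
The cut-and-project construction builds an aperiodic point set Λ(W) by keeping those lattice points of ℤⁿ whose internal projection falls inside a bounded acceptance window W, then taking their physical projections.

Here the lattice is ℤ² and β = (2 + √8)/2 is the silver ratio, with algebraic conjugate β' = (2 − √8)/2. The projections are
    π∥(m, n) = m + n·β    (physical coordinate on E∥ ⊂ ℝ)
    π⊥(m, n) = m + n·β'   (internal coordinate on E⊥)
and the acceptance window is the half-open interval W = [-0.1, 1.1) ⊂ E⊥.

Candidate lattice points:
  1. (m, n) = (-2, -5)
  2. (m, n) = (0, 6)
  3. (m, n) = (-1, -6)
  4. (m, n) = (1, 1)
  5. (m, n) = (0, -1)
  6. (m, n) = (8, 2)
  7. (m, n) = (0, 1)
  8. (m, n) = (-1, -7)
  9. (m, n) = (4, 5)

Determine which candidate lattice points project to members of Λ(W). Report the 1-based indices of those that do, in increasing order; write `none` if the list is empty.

1, 4, 5

Numerically β ≈ 2.4142 and β' = −1/β ≈ -0.4142.
[1] lift (-2,-5): star map gives 0.0711; window check -0.1 ≤ 0.0711 < 1.1 is true → IN Λ
[2] lift (0,6): star map gives -2.4853; window check -0.1 ≤ -2.4853 < 1.1 is false → out
[3] lift (-1,-6): star map gives 1.4853; window check -0.1 ≤ 1.4853 < 1.1 is false → out
[4] lift (1,1): star map gives 0.5858; window check -0.1 ≤ 0.5858 < 1.1 is true → IN Λ
[5] lift (0,-1): star map gives 0.4142; window check -0.1 ≤ 0.4142 < 1.1 is true → IN Λ
[6] lift (8,2): star map gives 7.1716; window check -0.1 ≤ 7.1716 < 1.1 is false → out
[7] lift (0,1): star map gives -0.4142; window check -0.1 ≤ -0.4142 < 1.1 is false → out
[8] lift (-1,-7): star map gives 1.8995; window check -0.1 ≤ 1.8995 < 1.1 is false → out
[9] lift (4,5): star map gives 1.9289; window check -0.1 ≤ 1.9289 < 1.1 is false → out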